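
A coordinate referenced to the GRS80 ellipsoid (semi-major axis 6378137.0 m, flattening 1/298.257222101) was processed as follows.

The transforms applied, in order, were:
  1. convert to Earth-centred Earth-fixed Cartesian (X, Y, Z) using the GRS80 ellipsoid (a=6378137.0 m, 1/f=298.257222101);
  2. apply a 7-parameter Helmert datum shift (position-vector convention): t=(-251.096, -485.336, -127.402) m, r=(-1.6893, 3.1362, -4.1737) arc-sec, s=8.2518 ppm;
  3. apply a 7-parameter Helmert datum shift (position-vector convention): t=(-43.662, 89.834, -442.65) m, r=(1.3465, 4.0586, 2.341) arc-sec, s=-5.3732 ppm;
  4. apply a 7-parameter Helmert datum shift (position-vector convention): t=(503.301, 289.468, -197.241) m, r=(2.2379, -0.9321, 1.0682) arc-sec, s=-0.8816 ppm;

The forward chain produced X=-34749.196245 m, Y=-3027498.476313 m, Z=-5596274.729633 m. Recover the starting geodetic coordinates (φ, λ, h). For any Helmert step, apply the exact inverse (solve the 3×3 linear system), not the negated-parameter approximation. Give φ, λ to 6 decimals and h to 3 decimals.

start: X=-34749.1962, Y=-3027498.4763, Z=-5596274.7296 m
→ Helmert⁻¹: X=-35293.4972, Y=-3027851.1460, Z=-5596049.4115
→ Helmert⁻¹: X=-35174.2877, Y=-3027993.3789, Z=-5595617.7533
→ Helmert⁻¹: X=-34776.5668, Y=-3027437.9377, Z=-5595469.5022
→ geod (Bowring, a=6378137.000): φ=-61.74351000°, λ=-90.65813500°, h=488.3510 m

φ=-61.743510°, λ=-90.658135°, h=488.351 m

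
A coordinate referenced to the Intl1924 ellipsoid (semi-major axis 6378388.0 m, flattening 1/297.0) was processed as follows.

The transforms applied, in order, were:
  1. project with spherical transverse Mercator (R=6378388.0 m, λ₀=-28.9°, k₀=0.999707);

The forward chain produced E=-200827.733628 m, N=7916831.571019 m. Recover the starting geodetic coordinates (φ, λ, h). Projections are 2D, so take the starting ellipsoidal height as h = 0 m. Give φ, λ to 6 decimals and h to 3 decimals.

start: E=-200827.7336, N=7916831.5710 m
→ tm⁻¹: φ=71.05319300°, λ=-34.46458600°

φ=71.053193°, λ=-34.464586°, h=0.000 m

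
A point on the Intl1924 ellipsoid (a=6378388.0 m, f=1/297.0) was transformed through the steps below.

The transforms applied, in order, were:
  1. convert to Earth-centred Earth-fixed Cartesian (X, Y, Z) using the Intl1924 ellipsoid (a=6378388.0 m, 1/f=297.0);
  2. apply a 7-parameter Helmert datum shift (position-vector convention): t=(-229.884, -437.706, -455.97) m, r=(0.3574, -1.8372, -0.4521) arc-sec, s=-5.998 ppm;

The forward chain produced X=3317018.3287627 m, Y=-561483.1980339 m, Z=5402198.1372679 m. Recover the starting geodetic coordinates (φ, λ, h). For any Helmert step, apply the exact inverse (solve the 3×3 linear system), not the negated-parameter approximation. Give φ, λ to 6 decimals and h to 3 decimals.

start: X=3317018.3288, Y=-561483.1980, Z=5402198.1373 m
→ Helmert⁻¹: X=3317317.4609, Y=-561032.2249, Z=5402657.9374
→ geod (Bowring, a=6378388.000): φ=58.26114800°, λ=-9.59916000°, h=1703.3960 m

φ=58.261148°, λ=-9.599160°, h=1703.396 m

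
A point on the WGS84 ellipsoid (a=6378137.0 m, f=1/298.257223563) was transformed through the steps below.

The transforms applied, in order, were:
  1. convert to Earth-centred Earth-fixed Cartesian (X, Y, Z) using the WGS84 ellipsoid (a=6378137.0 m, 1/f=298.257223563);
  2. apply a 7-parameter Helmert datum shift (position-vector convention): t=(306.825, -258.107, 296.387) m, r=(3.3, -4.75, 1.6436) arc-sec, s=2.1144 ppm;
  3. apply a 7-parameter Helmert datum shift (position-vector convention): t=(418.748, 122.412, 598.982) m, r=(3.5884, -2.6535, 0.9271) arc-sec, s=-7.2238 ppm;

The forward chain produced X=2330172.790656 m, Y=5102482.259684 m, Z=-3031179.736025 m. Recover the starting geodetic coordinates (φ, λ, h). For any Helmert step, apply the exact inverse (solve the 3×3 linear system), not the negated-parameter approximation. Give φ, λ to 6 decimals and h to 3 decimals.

start: X=2330172.7907, Y=5102482.2597, Z=-3031179.7360 m
→ Helmert⁻¹: X=2329754.8017, Y=5102333.4883, Z=-3031919.3559
→ Helmert⁻¹: X=2329413.8794, Y=5102513.7307, Z=-3032344.6092
→ geod (Bowring, a=6378137.000): φ=-28.55746200°, λ=65.46222100°, h=2996.9410 m

φ=-28.557462°, λ=65.462221°, h=2996.941 m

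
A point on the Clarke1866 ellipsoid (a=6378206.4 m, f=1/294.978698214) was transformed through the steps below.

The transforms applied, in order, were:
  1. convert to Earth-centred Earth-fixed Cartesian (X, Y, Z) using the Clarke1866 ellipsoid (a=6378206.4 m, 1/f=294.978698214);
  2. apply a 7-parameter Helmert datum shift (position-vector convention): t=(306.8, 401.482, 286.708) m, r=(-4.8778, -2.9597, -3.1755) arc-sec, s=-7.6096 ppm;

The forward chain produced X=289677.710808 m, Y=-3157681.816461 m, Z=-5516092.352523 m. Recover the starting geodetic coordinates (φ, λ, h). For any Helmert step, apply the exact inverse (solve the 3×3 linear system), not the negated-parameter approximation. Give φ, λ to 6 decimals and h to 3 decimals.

φ=-60.275063°, λ=-84.765011°, h=1106.225 m

start: X=289677.7108, Y=-3157681.8165, Z=-5516092.3525 m
→ Helmert⁻¹: X=289342.5742, Y=-3157972.4204, Z=-5516499.8706
→ geod (Bowring, a=6378206.400): φ=-60.27506300°, λ=-84.76501100°, h=1106.2250 m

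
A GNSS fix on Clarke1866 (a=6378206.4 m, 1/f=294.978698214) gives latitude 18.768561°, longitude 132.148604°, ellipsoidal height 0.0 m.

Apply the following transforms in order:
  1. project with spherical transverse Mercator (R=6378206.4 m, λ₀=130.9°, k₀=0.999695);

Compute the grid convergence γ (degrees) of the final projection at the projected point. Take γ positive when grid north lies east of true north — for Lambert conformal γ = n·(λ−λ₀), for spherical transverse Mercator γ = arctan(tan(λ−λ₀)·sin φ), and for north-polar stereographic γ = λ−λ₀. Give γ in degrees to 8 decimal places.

0.40179062

start: φ=18.768561°, λ=132.148604°, h=0.000 m
→ into tm (λ₀=130.9°): φ=18.76856100°, λ−λ₀=1.24860400°
convergence γ = 0.40179062°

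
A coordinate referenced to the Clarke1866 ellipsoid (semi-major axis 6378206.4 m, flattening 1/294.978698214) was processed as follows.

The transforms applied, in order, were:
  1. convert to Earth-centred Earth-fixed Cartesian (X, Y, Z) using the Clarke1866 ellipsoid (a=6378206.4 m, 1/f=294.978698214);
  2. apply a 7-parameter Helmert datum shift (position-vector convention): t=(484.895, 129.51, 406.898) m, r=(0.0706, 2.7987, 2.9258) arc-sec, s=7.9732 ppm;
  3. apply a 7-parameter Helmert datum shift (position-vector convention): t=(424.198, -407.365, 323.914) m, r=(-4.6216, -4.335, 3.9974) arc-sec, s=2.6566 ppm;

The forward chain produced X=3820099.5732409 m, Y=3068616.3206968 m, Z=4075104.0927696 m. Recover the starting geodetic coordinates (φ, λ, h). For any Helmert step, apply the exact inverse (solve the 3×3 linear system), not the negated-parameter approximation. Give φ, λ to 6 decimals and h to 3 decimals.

φ=39.938810°, λ=38.780504°, h=2785.738 m

start: X=3820099.5732, Y=3068616.3207, Z=4075104.0928 m
→ Helmert⁻¹: X=3819810.3399, Y=3068850.2052, Z=4074757.8351
→ Helmert⁻¹: X=3819283.2376, Y=3068643.4471, Z=4074369.2233
→ geod (Bowring, a=6378206.400): φ=39.93881000°, λ=38.78050400°, h=2785.7380 m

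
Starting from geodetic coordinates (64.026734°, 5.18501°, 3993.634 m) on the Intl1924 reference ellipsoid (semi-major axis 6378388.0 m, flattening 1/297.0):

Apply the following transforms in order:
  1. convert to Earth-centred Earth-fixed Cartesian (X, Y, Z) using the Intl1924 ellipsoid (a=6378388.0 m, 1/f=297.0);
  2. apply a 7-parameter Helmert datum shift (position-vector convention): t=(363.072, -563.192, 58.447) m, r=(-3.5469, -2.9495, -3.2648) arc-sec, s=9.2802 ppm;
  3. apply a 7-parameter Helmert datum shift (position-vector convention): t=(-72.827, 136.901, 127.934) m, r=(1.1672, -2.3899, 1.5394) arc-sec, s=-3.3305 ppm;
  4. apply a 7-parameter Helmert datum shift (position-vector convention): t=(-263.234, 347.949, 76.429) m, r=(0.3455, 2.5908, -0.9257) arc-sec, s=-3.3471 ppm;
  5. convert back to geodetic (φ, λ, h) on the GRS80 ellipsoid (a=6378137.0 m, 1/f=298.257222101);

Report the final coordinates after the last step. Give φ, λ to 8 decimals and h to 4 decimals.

start: φ=64.026734°, λ=5.185010°, h=3993.634 m
→ ECEF (a=6378388.000, f=1/297.0): X=2791325.9799, Y=253294.2531, Z=5714738.7649
→ Helmert 7p (PV): X=2791637.2460, Y=252787.5004, Z=5714885.8053
→ Helmert 7p (PV): X=2791487.0192, Y=252912.0551, Z=5715028.4817
→ Helmert 7p (PV): X=2791287.3606, Y=253237.0568, Z=5715051.1431
→ geod (Bowring, a=6378137.000): φ=64.02766569°, λ=5.18391688°, h=4432.5587 m

φ=64.02766569°, λ=5.18391688°, h=4432.5587 m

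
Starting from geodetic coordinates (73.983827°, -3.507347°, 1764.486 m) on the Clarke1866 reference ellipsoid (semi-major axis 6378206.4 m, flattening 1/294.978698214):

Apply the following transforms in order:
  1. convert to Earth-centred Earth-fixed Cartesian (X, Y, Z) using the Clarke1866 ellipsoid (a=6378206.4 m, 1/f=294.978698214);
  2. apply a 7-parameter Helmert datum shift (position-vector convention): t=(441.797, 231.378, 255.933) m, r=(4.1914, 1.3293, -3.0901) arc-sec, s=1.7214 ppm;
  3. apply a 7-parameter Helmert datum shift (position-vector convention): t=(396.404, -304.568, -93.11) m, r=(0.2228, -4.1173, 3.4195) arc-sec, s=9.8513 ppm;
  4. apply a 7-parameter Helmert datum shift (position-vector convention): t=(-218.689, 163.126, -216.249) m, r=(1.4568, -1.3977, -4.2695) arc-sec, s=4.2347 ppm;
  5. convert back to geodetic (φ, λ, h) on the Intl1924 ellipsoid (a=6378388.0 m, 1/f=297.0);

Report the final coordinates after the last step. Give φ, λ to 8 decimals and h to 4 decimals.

start: φ=73.983827°, λ=-3.507347°, h=1764.486 m
→ ECEF (a=6378206.400, f=1/294.978698214): X=1762510.2231, Y=-108026.5960, Z=6109957.4884
→ Helmert 7p (PV): X=1762992.8122, Y=-107945.9661, Z=6110210.3852
→ Helmert 7p (PV): X=1763286.4050, Y=-108228.9701, Z=6110212.5439
→ Helmert 7p (PV): X=1763031.5383, Y=-108145.9562, Z=6110033.3540
→ geod (Bowring, a=6378388.000): φ=73.97877354°, λ=-3.51017699°, h=1666.0578 m

φ=73.97877354°, λ=-3.51017699°, h=1666.0578 m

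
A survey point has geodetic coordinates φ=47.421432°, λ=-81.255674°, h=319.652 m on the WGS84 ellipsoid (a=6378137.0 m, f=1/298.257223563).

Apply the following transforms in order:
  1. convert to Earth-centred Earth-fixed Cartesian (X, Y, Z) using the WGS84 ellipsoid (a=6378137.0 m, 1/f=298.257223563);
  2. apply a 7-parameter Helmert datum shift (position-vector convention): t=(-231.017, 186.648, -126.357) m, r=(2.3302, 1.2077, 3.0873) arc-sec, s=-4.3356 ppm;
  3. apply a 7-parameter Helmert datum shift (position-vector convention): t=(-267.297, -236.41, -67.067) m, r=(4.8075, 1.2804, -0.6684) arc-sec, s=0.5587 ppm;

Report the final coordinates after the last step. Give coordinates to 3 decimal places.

start: φ=47.421432°, λ=-81.255674°, h=319.652 m
→ ECEF (a=6378137.000, f=1/298.257223563): X=657285.4608, Y=-4273266.7563, Z=4673827.3084
→ Helmert 7p (PV): X=657142.9202, Y=-4273104.5437, Z=4673628.5637
→ Helmert 7p (PV): X=656891.1552, Y=-4273454.4008, Z=4673460.4335

X=656891.155 m, Y=-4273454.401 m, Z=4673460.433 m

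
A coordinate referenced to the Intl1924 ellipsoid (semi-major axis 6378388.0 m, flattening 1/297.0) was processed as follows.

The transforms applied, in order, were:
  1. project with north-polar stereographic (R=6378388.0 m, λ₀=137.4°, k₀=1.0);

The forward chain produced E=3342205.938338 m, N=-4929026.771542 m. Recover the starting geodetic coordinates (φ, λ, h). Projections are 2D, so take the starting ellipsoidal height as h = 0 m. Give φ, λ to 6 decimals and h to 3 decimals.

start: E=3342205.9383, N=-4929026.7715 m
→ stereo⁻¹: φ=39.95041500°, λ=171.53986500°

φ=39.950415°, λ=171.539865°, h=0.000 m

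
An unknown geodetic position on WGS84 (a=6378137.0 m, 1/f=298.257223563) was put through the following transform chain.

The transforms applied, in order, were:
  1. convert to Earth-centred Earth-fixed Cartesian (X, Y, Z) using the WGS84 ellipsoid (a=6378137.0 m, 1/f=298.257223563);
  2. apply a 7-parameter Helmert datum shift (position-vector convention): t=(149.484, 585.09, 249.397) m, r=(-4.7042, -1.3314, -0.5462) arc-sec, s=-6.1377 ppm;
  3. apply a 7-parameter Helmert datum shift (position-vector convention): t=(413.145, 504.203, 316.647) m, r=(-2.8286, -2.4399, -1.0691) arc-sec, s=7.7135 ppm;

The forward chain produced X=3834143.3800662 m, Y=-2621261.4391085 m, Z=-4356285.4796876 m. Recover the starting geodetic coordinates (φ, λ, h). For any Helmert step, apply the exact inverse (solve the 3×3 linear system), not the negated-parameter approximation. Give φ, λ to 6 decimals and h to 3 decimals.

start: X=3834143.3801, Y=-2621261.4391, Z=-4356285.4797 m
→ Helmert⁻¹: X=3833662.7176, Y=-2621665.8042, Z=-4356649.8226
→ Helmert⁻¹: X=3833515.5826, Y=-2622157.4689, Z=-4357010.5083
→ geod (Bowring, a=6378137.000): φ=-43.36266700°, λ=-34.37246200°, h=187.8430 m

φ=-43.362667°, λ=-34.372462°, h=187.843 m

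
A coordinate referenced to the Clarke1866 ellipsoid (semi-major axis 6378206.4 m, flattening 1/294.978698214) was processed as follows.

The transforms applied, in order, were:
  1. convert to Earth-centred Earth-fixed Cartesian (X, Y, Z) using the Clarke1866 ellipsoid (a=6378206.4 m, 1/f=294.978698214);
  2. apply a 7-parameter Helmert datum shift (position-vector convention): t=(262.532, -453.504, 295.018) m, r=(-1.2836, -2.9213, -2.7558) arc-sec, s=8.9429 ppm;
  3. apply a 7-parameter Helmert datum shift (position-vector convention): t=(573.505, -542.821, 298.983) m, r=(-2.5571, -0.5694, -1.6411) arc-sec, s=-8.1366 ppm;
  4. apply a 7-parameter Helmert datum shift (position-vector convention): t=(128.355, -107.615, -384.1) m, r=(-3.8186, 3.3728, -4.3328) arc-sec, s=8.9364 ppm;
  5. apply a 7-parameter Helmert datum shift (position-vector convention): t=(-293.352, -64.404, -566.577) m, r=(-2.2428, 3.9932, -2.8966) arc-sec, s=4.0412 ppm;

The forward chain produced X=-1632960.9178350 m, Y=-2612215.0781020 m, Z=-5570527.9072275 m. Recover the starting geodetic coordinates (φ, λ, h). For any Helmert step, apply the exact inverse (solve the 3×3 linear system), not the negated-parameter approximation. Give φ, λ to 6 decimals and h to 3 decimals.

φ=-61.227207°, λ=-122.030397°, h=3278.285 m

start: X=-1632960.9178, Y=-2612215.0781, Z=-5570527.9072 m
→ Helmert⁻¹: X=-1632516.4530, Y=-2612102.4787, Z=-5569998.8283
→ Helmert⁻¹: X=-1632484.2789, Y=-2611902.7028, Z=-5569640.0049
→ Helmert⁻¹: X=-1633065.6713, Y=-2611325.0703, Z=-5570012.1735
→ Helmert⁻¹: X=-1633357.6054, Y=-2610835.3761, Z=-5570250.4916
→ geod (Bowring, a=6378206.400): φ=-61.22720700°, λ=-122.03039700°, h=3278.2850 m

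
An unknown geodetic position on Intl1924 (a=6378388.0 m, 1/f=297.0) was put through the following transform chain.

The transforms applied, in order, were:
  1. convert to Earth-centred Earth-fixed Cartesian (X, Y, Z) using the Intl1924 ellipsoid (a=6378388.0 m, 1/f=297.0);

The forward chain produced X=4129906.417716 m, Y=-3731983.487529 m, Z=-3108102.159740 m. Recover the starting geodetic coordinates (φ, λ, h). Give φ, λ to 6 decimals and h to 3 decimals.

φ=-29.342748°, λ=-42.102495°, h=2010.782 m

start: X=4129906.4177, Y=-3731983.4875, Z=-3108102.1597 m
→ geod (Bowring, a=6378388.000): φ=-29.34274800°, λ=-42.10249500°, h=2010.7820 m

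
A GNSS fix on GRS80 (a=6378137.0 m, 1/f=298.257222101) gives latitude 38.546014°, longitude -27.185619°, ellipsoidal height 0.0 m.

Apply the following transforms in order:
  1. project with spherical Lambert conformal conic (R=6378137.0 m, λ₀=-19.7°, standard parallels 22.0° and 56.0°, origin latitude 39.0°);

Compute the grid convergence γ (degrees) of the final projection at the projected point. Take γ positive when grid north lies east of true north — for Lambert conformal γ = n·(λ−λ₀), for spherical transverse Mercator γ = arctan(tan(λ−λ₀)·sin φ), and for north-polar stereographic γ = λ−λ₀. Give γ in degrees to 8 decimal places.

-4.78359095

start: φ=38.546014°, λ=-27.185619°, h=0.000 m
→ into lcc (λ₀=-19.7°): φ=38.54601400°, λ−λ₀=-7.48561900°
convergence γ = -4.78359095°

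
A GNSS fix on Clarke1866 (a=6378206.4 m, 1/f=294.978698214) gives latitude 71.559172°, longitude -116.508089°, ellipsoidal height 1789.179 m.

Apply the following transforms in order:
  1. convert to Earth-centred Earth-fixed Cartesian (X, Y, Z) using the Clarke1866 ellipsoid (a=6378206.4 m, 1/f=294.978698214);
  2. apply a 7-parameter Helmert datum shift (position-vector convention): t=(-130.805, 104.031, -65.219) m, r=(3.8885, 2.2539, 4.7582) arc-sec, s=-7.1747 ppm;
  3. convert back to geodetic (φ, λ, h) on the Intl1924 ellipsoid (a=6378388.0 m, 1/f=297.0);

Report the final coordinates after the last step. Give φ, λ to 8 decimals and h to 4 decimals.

φ=71.55780941°, λ=-116.50828969°, h=1357.1018 m

start: φ=71.559172°, λ=-116.508089°, h=1789.179 m
→ ECEF (a=6378206.400, f=1/294.978698214): X=-903505.5728, Y=-1811511.3198, Z=6029820.9640
→ Helmert 7p (PV): X=-903522.2184, Y=-1811528.8073, Z=6029688.2053
→ geod (Bowring, a=6378388.000): φ=71.55780941°, λ=-116.50828969°, h=1357.1018 m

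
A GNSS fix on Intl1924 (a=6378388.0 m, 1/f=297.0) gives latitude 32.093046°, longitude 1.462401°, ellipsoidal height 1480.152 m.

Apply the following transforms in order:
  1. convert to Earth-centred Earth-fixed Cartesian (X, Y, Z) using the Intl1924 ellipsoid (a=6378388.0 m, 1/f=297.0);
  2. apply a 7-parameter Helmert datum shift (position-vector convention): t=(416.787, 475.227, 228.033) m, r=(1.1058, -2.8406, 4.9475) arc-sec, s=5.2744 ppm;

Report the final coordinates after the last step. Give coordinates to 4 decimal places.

X=5408705.5058 m, Y=138657.7443 m, Z=3370334.3878 m

start: φ=32.093046°, λ=1.462401°, h=1480.152 m
→ ECEF (a=6378388.000, f=1/297.0): X=5408309.9158, Y=138070.1307, Z=3370013.3582
→ Helmert 7p (PV): X=5408705.5058, Y=138657.7443, Z=3370334.3878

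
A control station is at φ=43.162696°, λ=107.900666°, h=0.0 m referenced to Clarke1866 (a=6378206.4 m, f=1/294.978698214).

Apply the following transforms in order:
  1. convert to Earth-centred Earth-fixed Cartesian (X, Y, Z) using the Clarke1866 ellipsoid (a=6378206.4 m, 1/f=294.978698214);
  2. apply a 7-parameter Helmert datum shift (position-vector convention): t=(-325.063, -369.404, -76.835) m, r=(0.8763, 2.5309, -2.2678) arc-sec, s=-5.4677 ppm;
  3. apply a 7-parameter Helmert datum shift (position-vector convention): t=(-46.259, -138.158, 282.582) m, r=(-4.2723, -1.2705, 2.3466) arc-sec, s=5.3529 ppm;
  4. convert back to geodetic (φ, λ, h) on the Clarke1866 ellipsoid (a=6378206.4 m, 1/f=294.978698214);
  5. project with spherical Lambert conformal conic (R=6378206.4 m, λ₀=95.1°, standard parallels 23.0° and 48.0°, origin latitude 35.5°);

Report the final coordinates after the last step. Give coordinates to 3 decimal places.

E=1020829.232 m, N=902169.828 m

start: φ=43.162696°, λ=107.900666°, h=0.000 m
→ ECEF (a=6378206.400, f=1/294.978698214): X=-1432253.3607, Y=4434165.5254, Z=4340501.4752
→ Helmert 7p (PV): X=-1432468.5826, Y=4433769.1835, Z=4340437.3196
→ Helmert 7p (PV): X=-1432599.6865, Y=4433728.3649, Z=4340642.4763
→ geod (Bowring, a=6378206.400): φ=43.16552775°, λ=107.90637082°, h=-129.3095 m
→ lcc (R=6378206.4, λ₀=95.1°): E=1020829.2323, N=902169.8277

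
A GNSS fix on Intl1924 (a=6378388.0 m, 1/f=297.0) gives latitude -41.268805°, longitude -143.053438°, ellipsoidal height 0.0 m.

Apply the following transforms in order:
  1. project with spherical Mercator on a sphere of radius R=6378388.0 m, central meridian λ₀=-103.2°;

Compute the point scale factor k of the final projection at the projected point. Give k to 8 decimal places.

1.33045359

start: φ=-41.268805°, λ=-143.053438°, h=0.000 m
→ into merc (λ₀=-103.2°): φ=-41.26880500°, λ−λ₀=-39.85343800°
scale k = 1.33045359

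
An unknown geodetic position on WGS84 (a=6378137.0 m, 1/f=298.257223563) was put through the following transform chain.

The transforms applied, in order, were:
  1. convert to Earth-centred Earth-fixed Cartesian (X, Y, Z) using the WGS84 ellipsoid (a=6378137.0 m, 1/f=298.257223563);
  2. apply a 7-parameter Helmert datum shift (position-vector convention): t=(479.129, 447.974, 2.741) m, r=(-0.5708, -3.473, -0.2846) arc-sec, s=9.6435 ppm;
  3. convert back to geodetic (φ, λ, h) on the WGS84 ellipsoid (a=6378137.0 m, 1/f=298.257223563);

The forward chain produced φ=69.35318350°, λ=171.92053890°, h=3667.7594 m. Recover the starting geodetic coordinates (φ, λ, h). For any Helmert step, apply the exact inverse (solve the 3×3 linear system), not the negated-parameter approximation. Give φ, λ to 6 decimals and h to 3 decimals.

start: φ=69.353183°, λ=171.920539°, h=3667.759 m
→ ECEF (a=6378137.000, f=1/298.257223563): X=-2234484.4281, Y=317197.0458, Z=5949410.6775
→ Helmert⁻¹: X=-2234842.2681, Y=316726.4698, Z=5949389.0697
→ geod (Bowring, a=6378137.000): φ=69.35069900°, λ=171.93364200°, h=3749.1700 m

φ=69.350699°, λ=171.933642°, h=3749.170 m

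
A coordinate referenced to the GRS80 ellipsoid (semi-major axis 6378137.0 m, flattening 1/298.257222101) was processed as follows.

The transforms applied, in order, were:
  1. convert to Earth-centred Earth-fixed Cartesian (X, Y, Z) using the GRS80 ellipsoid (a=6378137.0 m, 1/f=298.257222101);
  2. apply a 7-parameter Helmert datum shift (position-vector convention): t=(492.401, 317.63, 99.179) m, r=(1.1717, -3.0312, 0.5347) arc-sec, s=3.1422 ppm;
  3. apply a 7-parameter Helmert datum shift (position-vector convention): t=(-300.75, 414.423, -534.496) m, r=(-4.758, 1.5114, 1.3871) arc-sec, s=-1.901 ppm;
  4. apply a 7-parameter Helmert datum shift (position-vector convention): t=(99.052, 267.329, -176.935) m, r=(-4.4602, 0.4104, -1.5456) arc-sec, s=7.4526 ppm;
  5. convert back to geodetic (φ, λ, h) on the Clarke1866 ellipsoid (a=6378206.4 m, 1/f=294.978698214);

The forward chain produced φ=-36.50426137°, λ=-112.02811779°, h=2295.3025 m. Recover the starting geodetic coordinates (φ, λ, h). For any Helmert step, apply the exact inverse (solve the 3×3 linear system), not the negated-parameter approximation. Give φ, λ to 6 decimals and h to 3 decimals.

φ=-36.494194°, λ=-112.027873°, h=2694.198 m

start: φ=-36.504261°, λ=-112.028118°, h=2295.303 m
→ ECEF (a=6378206.400, f=1/294.978698214): X=-1925895.7822, Y=-4760032.4570, Z=-3774488.6971
→ Helmert⁻¹: X=-1925937.3013, Y=-4760197.1251, Z=-3774390.3987
→ Helmert⁻¹: X=-1925644.5720, Y=-4760520.5922, Z=-3773986.9999
→ Helmert⁻¹: X=-1926198.7240, Y=-4760839.7080, Z=-3774018.9690
→ geod (Bowring, a=6378137.000): φ=-36.49419400°, λ=-112.02787300°, h=2694.1980 m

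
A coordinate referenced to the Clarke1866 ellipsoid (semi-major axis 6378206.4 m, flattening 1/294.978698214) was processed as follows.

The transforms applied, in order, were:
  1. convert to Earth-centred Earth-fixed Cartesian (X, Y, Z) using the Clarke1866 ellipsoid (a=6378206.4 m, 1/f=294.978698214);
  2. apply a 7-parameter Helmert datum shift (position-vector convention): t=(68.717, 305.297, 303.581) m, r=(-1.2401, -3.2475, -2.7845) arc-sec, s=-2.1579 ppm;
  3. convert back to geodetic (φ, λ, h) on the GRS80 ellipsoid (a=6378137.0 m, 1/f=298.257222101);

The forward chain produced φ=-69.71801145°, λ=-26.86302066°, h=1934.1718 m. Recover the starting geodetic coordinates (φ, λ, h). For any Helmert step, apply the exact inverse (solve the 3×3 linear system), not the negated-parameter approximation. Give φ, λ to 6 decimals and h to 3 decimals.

φ=-69.720655°, λ=-26.870354°, h=2399.314 m

start: φ=-69.718011°, λ=-26.863021°, h=1934.172 m
→ ECEF (a=6378137.000, f=1/298.257222101): X=1978772.8557, Y=-1002283.4603, Z=-5962022.0427
→ Helmert⁻¹: X=1978628.0687, Y=-1002528.3632, Z=-5962375.6694
→ geod (Bowring, a=6378206.400): φ=-69.72065500°, λ=-26.87035400°, h=2399.3140 m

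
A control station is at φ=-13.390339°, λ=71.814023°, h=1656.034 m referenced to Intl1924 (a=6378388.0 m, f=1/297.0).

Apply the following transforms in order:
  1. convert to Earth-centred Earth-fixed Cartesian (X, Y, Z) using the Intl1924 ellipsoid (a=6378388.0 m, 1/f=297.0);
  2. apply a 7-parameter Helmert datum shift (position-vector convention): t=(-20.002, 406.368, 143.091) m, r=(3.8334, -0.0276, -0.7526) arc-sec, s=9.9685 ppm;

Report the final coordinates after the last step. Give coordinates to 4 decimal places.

X=1937465.7010 m, Y=5898121.2307 m, Z=-1467611.2876 m

start: φ=-13.390339°, λ=71.814023°, h=1656.034 m
→ ECEF (a=6378388.000, f=1/297.0): X=1937444.6742, Y=5897635.8613, Z=-1467849.6133
→ Helmert 7p (PV): X=1937465.7010, Y=5898121.2307, Z=-1467611.2876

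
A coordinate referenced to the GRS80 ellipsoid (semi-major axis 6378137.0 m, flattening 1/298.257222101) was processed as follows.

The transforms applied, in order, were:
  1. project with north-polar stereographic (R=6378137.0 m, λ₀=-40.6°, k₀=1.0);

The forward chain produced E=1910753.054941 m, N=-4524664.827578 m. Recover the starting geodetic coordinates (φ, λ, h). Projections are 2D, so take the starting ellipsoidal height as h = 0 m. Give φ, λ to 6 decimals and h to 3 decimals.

φ=47.883385°, λ=-17.705805°, h=0.000 m

start: E=1910753.0549, N=-4524664.8276 m
→ stereo⁻¹: φ=47.88338500°, λ=-17.70580500°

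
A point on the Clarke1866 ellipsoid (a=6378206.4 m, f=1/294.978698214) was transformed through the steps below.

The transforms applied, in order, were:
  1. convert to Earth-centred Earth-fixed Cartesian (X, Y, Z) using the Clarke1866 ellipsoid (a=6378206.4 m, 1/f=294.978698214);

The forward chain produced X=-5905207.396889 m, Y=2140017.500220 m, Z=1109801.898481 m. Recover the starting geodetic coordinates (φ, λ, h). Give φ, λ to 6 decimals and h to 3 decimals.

start: X=-5905207.3969, Y=2140017.5002, Z=1109801.8985 m
→ geod (Bowring, a=6378206.400): φ=10.08713400°, λ=160.07973800°, h=759.1940 m

φ=10.087134°, λ=160.079738°, h=759.194 m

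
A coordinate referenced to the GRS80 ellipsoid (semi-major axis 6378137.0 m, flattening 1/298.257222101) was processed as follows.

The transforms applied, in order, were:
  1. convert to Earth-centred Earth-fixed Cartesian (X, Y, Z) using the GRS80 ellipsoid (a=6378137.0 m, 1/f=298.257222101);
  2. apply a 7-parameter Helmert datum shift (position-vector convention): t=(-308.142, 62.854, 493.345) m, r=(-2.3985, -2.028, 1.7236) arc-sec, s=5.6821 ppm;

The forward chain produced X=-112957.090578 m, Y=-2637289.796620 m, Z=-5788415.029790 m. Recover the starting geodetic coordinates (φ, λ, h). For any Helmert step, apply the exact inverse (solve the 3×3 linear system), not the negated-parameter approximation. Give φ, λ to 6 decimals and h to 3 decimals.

start: X=-112957.0906, Y=-2637289.7966, Z=-5788415.0298 m
→ Helmert⁻¹: X=-112727.2628, Y=-2637269.4082, Z=-5788905.0403
→ geod (Bowring, a=6378137.000): φ=-65.63244800°, λ=-92.44755700°, h=1917.9210 m

φ=-65.632448°, λ=-92.447557°, h=1917.921 m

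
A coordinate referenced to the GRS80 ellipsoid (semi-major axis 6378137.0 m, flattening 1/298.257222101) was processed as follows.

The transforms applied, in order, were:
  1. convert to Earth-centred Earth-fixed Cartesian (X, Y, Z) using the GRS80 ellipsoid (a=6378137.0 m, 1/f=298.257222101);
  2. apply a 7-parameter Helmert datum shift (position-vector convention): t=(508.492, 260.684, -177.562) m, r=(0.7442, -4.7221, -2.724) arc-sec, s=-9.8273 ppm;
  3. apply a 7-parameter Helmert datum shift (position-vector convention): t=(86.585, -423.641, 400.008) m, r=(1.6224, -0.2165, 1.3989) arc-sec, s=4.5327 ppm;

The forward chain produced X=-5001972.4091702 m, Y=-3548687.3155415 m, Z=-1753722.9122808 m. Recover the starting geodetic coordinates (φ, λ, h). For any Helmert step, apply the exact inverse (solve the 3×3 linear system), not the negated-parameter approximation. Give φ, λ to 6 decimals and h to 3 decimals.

start: X=-5001972.4092, Y=-3548687.3155, Z=-1753722.9123 m
→ Helmert⁻¹: X=-5002062.2268, Y=-3548227.4641, Z=-1754081.8101
→ Helmert⁻¹: X=-5002613.1675, Y=-3548595.4143, Z=-1753794.1544
→ geod (Bowring, a=6378137.000): φ=-16.05939500°, λ=-144.65007900°, h=2707.9520 m

φ=-16.059395°, λ=-144.650079°, h=2707.952 m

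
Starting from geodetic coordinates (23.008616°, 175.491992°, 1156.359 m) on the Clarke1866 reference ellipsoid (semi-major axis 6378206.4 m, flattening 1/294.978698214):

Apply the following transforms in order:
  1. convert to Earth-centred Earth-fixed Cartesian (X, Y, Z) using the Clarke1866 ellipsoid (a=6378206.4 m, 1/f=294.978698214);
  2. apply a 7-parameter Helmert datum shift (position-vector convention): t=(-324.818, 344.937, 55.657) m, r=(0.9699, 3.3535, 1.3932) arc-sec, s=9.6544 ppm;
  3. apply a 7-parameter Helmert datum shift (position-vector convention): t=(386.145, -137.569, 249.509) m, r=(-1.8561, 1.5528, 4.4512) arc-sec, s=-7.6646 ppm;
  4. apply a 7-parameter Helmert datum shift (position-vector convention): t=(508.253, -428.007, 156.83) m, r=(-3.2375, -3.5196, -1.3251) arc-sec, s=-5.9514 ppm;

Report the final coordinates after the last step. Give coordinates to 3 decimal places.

start: φ=23.008616°, λ=175.491992°, h=1156.359 m
→ ECEF (a=6378206.400, f=1/294.978698214): X=-5856722.5298, Y=461757.7092, Z=2477905.3634
→ Helmert 7p (PV): X=-5857066.7232, Y=462055.8933, Z=2478082.3352
→ Helmert 7p (PV): X=-5856627.0019, Y=461810.6873, Z=2478352.7856
→ Helmert 7p (PV): X=-5856123.2161, Y=461456.4558, Z=2478387.6835

X=-5856123.216 m, Y=461456.456 m, Z=2478387.684 m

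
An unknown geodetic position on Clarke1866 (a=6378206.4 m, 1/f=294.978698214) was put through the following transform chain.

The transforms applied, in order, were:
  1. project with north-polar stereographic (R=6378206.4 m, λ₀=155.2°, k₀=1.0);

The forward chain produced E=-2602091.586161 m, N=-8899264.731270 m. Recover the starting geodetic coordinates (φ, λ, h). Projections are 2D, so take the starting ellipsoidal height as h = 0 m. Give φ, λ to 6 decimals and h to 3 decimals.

φ=17.977629°, λ=138.901397°, h=0.000 m

start: E=-2602091.5862, N=-8899264.7313 m
→ stereo⁻¹: φ=17.97762900°, λ=138.90139700°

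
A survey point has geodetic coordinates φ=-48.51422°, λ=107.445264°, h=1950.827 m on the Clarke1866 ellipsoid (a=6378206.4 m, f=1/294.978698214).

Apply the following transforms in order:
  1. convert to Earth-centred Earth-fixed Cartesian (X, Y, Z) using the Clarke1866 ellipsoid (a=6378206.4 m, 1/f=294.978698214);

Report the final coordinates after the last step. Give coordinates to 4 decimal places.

X=-1269474.4717 m, Y=4039711.3153 m, Z=-4756202.3003 m

start: φ=-48.514220°, λ=107.445264°, h=1950.827 m
→ ECEF (a=6378206.400, f=1/294.978698214): X=-1269474.4717, Y=4039711.3153, Z=-4756202.3003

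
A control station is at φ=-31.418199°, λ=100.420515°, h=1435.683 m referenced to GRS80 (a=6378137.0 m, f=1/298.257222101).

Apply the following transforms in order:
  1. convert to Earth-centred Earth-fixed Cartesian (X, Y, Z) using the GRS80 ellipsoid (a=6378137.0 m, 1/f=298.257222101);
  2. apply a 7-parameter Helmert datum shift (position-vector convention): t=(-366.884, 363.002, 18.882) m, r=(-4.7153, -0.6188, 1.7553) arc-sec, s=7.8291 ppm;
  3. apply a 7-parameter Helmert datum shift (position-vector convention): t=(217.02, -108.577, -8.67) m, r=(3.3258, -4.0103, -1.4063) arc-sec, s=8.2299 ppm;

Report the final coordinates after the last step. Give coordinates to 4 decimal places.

start: φ=-31.418199°, λ=100.420515°, h=1435.683 m
→ ECEF (a=6378137.000, f=1/298.257222101): X=-985602.2443, Y=5359315.9974, Z=-3306298.6860
→ Helmert 7p (PV): X=-986012.5334, Y=5359636.9865, Z=-3306431.1634
→ Helmert 7p (PV): X=-985702.8005, Y=5359632.5545, Z=-3306399.7965

X=-985702.8005 m, Y=5359632.5545 m, Z=-3306399.7965 m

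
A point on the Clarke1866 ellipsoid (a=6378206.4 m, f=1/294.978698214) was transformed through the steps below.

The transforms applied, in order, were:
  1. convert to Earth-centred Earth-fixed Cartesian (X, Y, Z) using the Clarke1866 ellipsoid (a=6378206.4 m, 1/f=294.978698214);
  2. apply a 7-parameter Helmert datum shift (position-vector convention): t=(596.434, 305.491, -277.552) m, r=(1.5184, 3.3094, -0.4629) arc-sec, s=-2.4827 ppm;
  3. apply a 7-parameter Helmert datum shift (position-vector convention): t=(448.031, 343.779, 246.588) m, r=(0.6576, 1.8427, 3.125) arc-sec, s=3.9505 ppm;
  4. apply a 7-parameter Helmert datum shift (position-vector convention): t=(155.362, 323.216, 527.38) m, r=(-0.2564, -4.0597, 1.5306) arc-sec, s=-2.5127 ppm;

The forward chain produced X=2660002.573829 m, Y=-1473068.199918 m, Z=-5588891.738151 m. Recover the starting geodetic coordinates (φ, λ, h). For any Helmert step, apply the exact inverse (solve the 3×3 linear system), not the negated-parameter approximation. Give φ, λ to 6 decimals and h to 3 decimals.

φ=-61.620692°, λ=-29.005745°, h=1153.666 m

start: X=2660002.5738, Y=-1473068.1999, Z=-5588891.7382 m
→ Helmert⁻¹: X=2659732.9496, Y=-1473407.9067, Z=-5589487.3431
→ Helmert⁻¹: X=2659302.0207, Y=-1473803.9739, Z=-5589683.3929
→ Helmert⁻¹: X=2658805.1739, Y=-1474148.3034, Z=-5589366.2070
→ geod (Bowring, a=6378206.400): φ=-61.62069200°, λ=-29.00574500°, h=1153.6660 m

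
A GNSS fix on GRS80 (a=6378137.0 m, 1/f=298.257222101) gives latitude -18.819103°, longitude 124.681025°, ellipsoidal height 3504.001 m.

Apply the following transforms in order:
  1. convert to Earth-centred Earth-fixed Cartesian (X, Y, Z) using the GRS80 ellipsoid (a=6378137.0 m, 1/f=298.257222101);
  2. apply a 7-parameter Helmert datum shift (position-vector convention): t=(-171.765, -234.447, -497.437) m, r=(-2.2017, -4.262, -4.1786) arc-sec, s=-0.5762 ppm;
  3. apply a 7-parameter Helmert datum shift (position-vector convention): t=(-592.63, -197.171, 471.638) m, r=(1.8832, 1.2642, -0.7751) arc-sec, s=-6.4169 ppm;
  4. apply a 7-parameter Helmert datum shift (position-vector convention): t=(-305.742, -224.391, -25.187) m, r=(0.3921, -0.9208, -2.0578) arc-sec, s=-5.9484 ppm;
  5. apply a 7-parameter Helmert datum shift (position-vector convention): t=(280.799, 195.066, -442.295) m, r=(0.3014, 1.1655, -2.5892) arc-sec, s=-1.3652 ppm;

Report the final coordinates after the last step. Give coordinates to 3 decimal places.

start: φ=-18.819103°, λ=124.681025°, h=3504.001 m
→ ECEF (a=6378137.000, f=1/298.257222101): X=-3438279.3616, Y=4969021.2548, Z=-2045536.7781
→ Helmert 7p (PV): X=-3438306.2146, Y=4968831.7643, Z=-2046157.1207
→ Helmert 7p (PV): X=-3438870.6504, Y=4968634.3105, Z=-2045605.9143
→ Helmert 7p (PV): X=-3439097.2355, Y=4968418.5604, Z=-2045624.8397
→ Helmert 7p (PV): X=-3438760.9328, Y=4968653.0028, Z=-2046037.6494

X=-3438760.933 m, Y=4968653.003 m, Z=-2046037.649 m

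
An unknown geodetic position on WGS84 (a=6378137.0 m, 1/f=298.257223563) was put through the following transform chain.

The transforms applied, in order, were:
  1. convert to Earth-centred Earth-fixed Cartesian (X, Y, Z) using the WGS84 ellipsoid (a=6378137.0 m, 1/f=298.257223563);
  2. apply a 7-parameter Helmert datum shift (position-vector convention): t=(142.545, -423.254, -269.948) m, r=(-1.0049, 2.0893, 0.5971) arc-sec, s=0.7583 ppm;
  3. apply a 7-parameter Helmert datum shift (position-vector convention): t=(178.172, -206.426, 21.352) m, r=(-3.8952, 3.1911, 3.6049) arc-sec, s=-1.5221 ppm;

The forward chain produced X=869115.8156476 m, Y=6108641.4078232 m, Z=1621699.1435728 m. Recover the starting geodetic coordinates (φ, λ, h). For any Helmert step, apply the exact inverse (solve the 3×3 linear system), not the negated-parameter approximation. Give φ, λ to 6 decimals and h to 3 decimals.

φ=14.823203°, λ=81.905442°, h=3594.591 m

start: X=869115.8156, Y=6108641.4078, Z=1621699.1436 m
→ Helmert⁻¹: X=869020.6394, Y=6108811.3172, Z=1621809.0661
→ Helmert⁻¹: X=868878.6899, Y=6109219.5206, Z=1622116.3486
→ geod (Bowring, a=6378137.000): φ=14.82320300°, λ=81.90544200°, h=3594.5910 m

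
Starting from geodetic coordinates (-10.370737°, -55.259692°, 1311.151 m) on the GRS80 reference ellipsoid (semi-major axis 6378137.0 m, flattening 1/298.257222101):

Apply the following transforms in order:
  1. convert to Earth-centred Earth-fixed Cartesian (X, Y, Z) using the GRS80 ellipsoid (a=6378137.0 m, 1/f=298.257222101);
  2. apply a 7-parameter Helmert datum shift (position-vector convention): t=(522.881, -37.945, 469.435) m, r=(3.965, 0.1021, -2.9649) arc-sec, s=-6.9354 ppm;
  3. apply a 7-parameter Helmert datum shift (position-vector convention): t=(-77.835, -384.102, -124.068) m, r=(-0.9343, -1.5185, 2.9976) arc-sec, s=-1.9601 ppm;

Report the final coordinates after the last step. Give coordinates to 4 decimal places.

X=3576798.6181 m, Y=-5157547.0913 m, Z=-1140540.8219 m

start: φ=-10.370737°, λ=-55.259692°, h=1311.151 m
→ ECEF (a=6378137.000, f=1/298.257222101): X=3576376.7369, Y=-5157188.2578, Z=-1140845.1232
→ Helmert 7p (PV): X=3576800.1194, Y=-5157219.9128, Z=-1140468.6815
→ Helmert 7p (PV): X=3576798.6181, Y=-5157547.0913, Z=-1140540.8219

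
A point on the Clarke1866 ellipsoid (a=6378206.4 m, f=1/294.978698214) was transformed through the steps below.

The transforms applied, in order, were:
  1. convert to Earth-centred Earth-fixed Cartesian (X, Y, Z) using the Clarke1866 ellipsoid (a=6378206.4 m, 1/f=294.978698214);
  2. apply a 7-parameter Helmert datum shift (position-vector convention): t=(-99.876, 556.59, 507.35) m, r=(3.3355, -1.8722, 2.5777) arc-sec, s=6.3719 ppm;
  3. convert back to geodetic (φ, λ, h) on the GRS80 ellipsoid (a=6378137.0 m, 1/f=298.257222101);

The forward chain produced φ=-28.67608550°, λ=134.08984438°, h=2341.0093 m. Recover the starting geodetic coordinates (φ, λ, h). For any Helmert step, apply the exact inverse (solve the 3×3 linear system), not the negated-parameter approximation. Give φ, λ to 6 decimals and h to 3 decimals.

start: φ=-28.676085°, λ=134.089844°, h=2341.009 m
→ ECEF (a=6378137.000, f=1/298.257222101): X=-3897935.1646, Y=4023783.9392, Z=-3043576.2812
→ Helmert⁻¹: X=-3897787.8043, Y=4023201.1987, Z=-3044093.9148
→ geod (Bowring, a=6378206.400): φ=-28.68424100°, λ=134.09290900°, h=2117.5400 m

φ=-28.684241°, λ=134.092909°, h=2117.540 m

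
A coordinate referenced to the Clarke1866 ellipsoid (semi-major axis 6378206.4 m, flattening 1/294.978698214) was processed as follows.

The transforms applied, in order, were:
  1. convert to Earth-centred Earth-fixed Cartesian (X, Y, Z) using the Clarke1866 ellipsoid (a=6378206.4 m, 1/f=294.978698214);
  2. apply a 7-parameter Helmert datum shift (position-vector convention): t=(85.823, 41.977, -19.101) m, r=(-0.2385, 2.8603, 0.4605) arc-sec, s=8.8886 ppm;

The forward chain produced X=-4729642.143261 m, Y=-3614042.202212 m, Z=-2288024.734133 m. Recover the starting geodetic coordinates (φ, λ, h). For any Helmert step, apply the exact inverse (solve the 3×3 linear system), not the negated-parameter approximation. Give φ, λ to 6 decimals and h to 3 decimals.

start: X=-4729642.1433, Y=-3614042.2022, Z=-2288024.7341 m
→ Helmert⁻¹: X=-4729662.2658, Y=-3614038.8504, Z=-2288055.0618
→ geod (Bowring, a=6378206.400): φ=-21.15700400°, λ=-142.61576000°, h=1593.4160 m

φ=-21.157004°, λ=-142.615760°, h=1593.416 m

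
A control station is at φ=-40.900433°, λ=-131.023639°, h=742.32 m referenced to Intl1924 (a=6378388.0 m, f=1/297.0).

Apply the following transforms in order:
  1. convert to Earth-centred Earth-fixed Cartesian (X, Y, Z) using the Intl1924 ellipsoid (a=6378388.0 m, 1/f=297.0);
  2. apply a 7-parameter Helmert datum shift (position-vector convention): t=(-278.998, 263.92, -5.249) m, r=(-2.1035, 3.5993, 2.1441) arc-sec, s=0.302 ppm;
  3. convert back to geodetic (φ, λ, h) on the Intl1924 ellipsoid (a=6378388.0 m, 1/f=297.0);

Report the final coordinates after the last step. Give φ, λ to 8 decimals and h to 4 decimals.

start: φ=-40.900433°, λ=-131.023639°, h=742.320 m
→ ECEF (a=6378388.000, f=1/297.0): X=-3169361.9335, Y=-3642897.2475, Z=-4154628.3752
→ Helmert 7p (PV): X=-3169676.5190, Y=-3642709.7420, Z=-4154542.4234
→ geod (Bowring, a=6378388.000): φ=-40.89946468°, λ=-131.02791551°, h=735.2020 m

φ=-40.89946468°, λ=-131.02791551°, h=735.2020 m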